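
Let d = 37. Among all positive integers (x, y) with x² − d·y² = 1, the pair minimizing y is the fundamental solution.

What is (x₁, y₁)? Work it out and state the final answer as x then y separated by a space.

73 12

√37 → a₀=6, period (12); ℓ=1 odd so k=1
k=0  a_k=6  p_k/q_k = 6/1
k=1  a_k=12  p_k/q_k = 73/12
→ (73, 12).  Check: 73²=5329, 37·12²=5328, difference 1.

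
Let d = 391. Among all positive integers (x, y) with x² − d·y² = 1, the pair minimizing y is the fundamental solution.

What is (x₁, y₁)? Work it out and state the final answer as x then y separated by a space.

√391 = [19; 1,3,2,2,1,…,3,1,38, …], period ℓ=16 (even) → k=15
k=0  a_k=19  p_k/q_k = 19/1
k=1  a_k=1  p_k/q_k = 20/1
k=2  a_k=3  p_k/q_k = 79/4
k=3  a_k=2  p_k/q_k = 178/9
k=4  a_k=2  p_k/q_k = 435/22
k=5  a_k=1  p_k/q_k = 613/31
k=6  a_k=1  p_k/q_k = 1048/53
k=7  a_k=2  p_k/q_k = 2709/137
k=8  a_k=19  p_k/q_k = 52519/2656
…
k=11  a_k=1  p_k/q_k = 268013/13554
k=12  a_k=2  p_k/q_k = 696292/35213
k=13  a_k=2  p_k/q_k = 1660597/83980
k=14  a_k=3  p_k/q_k = 5678083/287153
k=15  a_k=1  p_k/q_k = 7338680/371133
fundamental: x₁=7338680, y₁=371133  (since 53856224142400 − 391·137739703689 = 1)

7338680 371133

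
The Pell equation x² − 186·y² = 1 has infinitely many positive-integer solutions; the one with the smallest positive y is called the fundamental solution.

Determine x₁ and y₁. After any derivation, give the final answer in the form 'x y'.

7501 550

√186 → a₀=13, period (1,1,1,3,4,3,1,1,1,26); ℓ=10 even so k=9
i=0: a=13 ⇒ p=13, q=1
i=1: a=1 ⇒ p=14, q=1
…
i=3: a=1 ⇒ p=41, q=3
i=4: a=3 ⇒ p=150, q=11
i=5: a=4 ⇒ p=641, q=47
i=6: a=3 ⇒ p=2073, q=152
…
i=8: a=1 ⇒ p=4787, q=351
i=9: a=1 ⇒ p=7501, q=550
(x₁, y₁) = (7501, 550);  7501² − 186·550² = 1 ✓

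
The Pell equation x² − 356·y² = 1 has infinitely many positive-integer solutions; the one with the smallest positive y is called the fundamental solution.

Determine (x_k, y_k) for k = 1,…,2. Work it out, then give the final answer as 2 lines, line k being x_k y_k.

500001 26500
500002000001 26500053000

d=356: √d = [18; 1,6,1,1,2,…,6,1,36] (ℓ=14, even), read p_13/q_13
a_0=18:  p_0=18·1+0=18,  q_0=18·0+1=1
…
a_3=1:  p_3=1·132+19=151,  q_3=1·7+1=8
a_4=1:  p_4=1·151+132=283,  q_4=1·8+7=15
…
a_9=2:  p_9=2·9717+8717=28151,  q_9=2·515+462=1492
…
a_12=6:  p_12=6·66019+37868=433982,  q_12=6·3499+2007=23001
a_13=1:  p_13=1·433982+66019=500001,  q_13=1·23001+3499=26500
(x₁, y₁) = (500001, 26500);  500001² − 356·26500² = 1 ✓
n=2: (500001,26500)∘(500001,26500) = (500001·500001+356·26500·26500, 500001·26500+26500·500001) = (500002000001,26500053000)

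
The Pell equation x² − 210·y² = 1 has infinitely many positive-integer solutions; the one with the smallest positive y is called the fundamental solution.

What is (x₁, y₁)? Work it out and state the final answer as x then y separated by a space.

[14; 2,28] for √210; ℓ=2 ⇒ convergent index 1
a_0=14:  p_0=14·1+0=14,  q_0=14·0+1=1
a_1=2:  p_1=2·14+1=29,  q_1=2·1+0=2
(x₁, y₁) = (29, 2);  29² − 210·2² = 1 ✓

29 2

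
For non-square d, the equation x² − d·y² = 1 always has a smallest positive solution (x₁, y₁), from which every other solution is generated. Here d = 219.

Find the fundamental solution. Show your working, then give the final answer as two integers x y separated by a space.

74 5

[14; 1,3,1,28] for √219; ℓ=4 ⇒ convergent index 3
k=0  a_k=14  p_k/q_k = 14/1
…
k=2  a_k=3  p_k/q_k = 59/4
k=3  a_k=1  p_k/q_k = 74/5
(x₁, y₁) = (74, 5);  74² − 219·5² = 1 ✓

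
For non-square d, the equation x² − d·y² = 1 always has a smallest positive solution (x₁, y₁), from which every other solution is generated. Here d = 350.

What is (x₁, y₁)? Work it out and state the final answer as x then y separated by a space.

√350 → a₀=18, period (1,2,2,2,1,36); ℓ=6 even so k=5
a_0=18:  p_0=18·1+0=18,  q_0=18·0+1=1
a_1=1:  p_1=1·18+1=19,  q_1=1·1+0=1
…
a_3=2:  p_3=2·56+19=131,  q_3=2·3+1=7
a_4=2:  p_4=2·131+56=318,  q_4=2·7+3=17
a_5=1:  p_5=1·318+131=449,  q_5=1·17+7=24
fundamental: x₁=449, y₁=24  (since 201601 − 350·576 = 1)

449 24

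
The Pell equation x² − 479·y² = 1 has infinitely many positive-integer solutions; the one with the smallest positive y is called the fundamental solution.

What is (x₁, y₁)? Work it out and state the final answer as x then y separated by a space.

2989440 136591

√479 = [21; 1,7,1,3,2,21,2,3,1,7,1,42, …], period ℓ=12 (even) → k=11
k=0  a_k=21  p_k/q_k = 21/1
…
k=3  a_k=1  p_k/q_k = 197/9
k=4  a_k=3  p_k/q_k = 766/35
…
k=6  a_k=21  p_k/q_k = 37075/1694
…
k=8  a_k=3  p_k/q_k = 264712/12095
…
k=10  a_k=7  p_k/q_k = 2648849/121029
k=11  a_k=1  p_k/q_k = 2989440/136591
→ (2989440, 136591).  Check: 2989440²=8936751513600, 479·136591²=8936751513599, difference 1.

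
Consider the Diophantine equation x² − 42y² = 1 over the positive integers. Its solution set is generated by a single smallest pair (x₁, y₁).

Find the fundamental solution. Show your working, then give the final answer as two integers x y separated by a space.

13 2

√42 = [6; 2,12, …], period ℓ=2 (even) → k=1
step 0: (6, 1)  from 6·(1,0) + (0,1)
step 1: (13, 2)  from 2·(6,1) + (1,0)
fundamental: x₁=13, y₁=2  (since 169 − 42·4 = 1)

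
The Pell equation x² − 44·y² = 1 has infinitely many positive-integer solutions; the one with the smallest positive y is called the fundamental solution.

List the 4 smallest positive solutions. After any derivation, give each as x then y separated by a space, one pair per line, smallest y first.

√44 = [6; 1,1,1,2,1,1,1,12, …], period ℓ=8 (even) → k=7
a_0=6:  p_0=6·1+0=6,  q_0=6·0+1=1
a_1=1:  p_1=1·6+1=7,  q_1=1·1+0=1
…
a_4=2:  p_4=2·20+13=53,  q_4=2·3+2=8
…
a_6=1:  p_6=1·73+53=126,  q_6=1·11+8=19
a_7=1:  p_7=1·126+73=199,  q_7=1·19+11=30
→ (199, 30).  Check: 199²=39601, 44·30²=39600, difference 1.
k=2:  x_2 = 199·199+44·30·30 = 79201,  y_2 = 199·30+30·199 = 11940
k=3:  x_3 = 199·79201+44·30·11940 = 31521799,  y_3 = 199·11940+30·79201 = 4752090
k=4:  x_4 = 199·31521799+44·30·4752090 = 12545596801,  y_4 = 199·4752090+30·31521799 = 1891319880

199 30
79201 11940
31521799 4752090
12545596801 1891319880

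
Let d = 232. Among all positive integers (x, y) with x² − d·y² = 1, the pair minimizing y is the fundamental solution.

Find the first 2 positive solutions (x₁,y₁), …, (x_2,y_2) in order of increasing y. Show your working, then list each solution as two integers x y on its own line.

19603 1287
768555217 50458122

d=232: √d = [15; 4,3,7,3,4,30] (ℓ=6, even), read p_5/q_5
i=0: a=15 ⇒ p=15, q=1
i=1: a=4 ⇒ p=61, q=4
…
i=3: a=7 ⇒ p=1447, q=95
i=4: a=3 ⇒ p=4539, q=298
i=5: a=4 ⇒ p=19603, q=1287
(x₁, y₁) = (19603, 1287);  19603² − 232·1287² = 1 ✓
(19603+1287√232)^2 = 768555217 + 50458122√232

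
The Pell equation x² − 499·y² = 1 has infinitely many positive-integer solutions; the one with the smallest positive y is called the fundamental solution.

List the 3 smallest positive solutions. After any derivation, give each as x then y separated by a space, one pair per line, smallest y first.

4490 201
40320199 1804980
362075382530 16208720199

√499 → a₀=22, period (2,1,21,1,2,44); ℓ=6 even so k=5
a_0=22:  p_0=22·1+0=22,  q_0=22·0+1=1
…
a_2=1:  p_2=1·45+22=67,  q_2=1·2+1=3
…
a_4=1:  p_4=1·1452+67=1519,  q_4=1·65+3=68
a_5=2:  p_5=2·1519+1452=4490,  q_5=2·68+65=201
fundamental: x₁=4490, y₁=201  (since 20160100 − 499·40401 = 1)
n=2: (4490,201)∘(4490,201) = (4490·4490+499·201·201, 4490·201+201·4490) = (40320199,1804980)
n=3: (40320199,1804980)∘(4490,201) = (4490·40320199+499·201·1804980, 4490·1804980+201·40320199) = (362075382530,16208720199)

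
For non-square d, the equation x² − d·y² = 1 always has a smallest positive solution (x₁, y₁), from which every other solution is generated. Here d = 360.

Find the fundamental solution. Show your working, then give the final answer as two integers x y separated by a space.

d=360: √d = [18; 1,36] (ℓ=2, even), read p_1/q_1
k=0  a_k=18  p_k/q_k = 18/1
k=1  a_k=1  p_k/q_k = 19/1
fundamental: x₁=19, y₁=1  (since 361 − 360·1 = 1)

19 1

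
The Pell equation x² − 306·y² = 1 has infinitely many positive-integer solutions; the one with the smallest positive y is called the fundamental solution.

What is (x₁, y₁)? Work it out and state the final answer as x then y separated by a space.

√306 = [17; 2,34, …], period ℓ=2 (even) → k=1
a_0=17:  p_0=17·1+0=17,  q_0=17·0+1=1
a_1=2:  p_1=2·17+1=35,  q_1=2·1+0=2
→ (35, 2).  Check: 35²=1225, 306·2²=1224, difference 1.

35 2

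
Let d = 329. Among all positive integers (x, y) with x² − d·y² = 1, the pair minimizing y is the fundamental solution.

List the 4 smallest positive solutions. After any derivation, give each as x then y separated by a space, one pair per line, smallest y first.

2376415 131016
11294696504449 622696775280
53681772387237964255 2959571914453911384
255140338255224918953587201 14066342182173360946441440

√329 = [18; 7,4,2,1,1,4,1,1,2,4,7,36, …], period ℓ=12 (even) → k=11
a_0=18:  p_0=18·1+0=18,  q_0=18·0+1=1
…
a_6=4:  p_6=4·2884+1705=13241,  q_6=4·159+94=730
…
a_8=1:  p_8=1·16125+13241=29366,  q_8=1·889+730=1619
a_9=2:  p_9=2·29366+16125=74857,  q_9=2·1619+889=4127
a_10=4:  p_10=4·74857+29366=328794,  q_10=4·4127+1619=18127
a_11=7:  p_11=7·328794+74857=2376415,  q_11=7·18127+4127=131016
(x₁, y₁) = (2376415, 131016);  2376415² − 329·131016² = 1 ✓
n=2: (2376415,131016)∘(2376415,131016) = (2376415·2376415+329·131016·131016, 2376415·131016+131016·2376415) = (11294696504449,622696775280)
n=3: (11294696504449,622696775280)∘(2376415,131016) = (2376415·11294696504449+329·131016·622696775280, 2376415·622696775280+131016·11294696504449) = (53681772387237964255,2959571914453911384)
n=4: (53681772387237964255,2959571914453911384)∘(2376415,131016) = (2376415·53681772387237964255+329·131016·2959571914453911384, 2376415·2959571914453911384+131016·53681772387237964255) = (255140338255224918953587201,14066342182173360946441440)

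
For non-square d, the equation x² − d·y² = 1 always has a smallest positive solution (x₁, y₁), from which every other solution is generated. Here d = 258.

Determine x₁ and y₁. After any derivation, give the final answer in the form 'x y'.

d=258: √d = [16; 16,32] (ℓ=2, even), read p_1/q_1
step 0: (16, 1)  from 16·(1,0) + (0,1)
step 1: (257, 16)  from 16·(16,1) + (1,0)
(x₁, y₁) = (257, 16);  257² − 258·16² = 1 ✓

257 16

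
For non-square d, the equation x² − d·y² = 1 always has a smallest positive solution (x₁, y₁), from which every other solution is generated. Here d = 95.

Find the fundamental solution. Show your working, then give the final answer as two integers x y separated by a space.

√95 = [9; 1,2,1,18, …], period ℓ=4 (even) → k=3
i=0: a=9 ⇒ p=9, q=1
i=1: a=1 ⇒ p=10, q=1
i=2: a=2 ⇒ p=29, q=3
i=3: a=1 ⇒ p=39, q=4
fundamental: x₁=39, y₁=4  (since 1521 − 95·16 = 1)

39 4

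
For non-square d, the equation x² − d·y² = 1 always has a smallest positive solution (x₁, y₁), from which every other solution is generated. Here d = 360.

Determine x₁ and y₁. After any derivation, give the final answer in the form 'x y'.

19 1

[18; 1,36] for √360; ℓ=2 ⇒ convergent index 1
k=0  a_k=18  p_k/q_k = 18/1
k=1  a_k=1  p_k/q_k = 19/1
fundamental: x₁=19, y₁=1  (since 361 − 360·1 = 1)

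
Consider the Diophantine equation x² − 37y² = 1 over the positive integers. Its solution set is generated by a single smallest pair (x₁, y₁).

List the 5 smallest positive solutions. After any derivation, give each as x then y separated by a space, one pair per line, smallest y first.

73 12
10657 1752
1555849 255780
227143297 37342128
33161365513 5451694908

√37 = [6; 12, …], period ℓ=1 (odd) → k=1
i=0: a=6 ⇒ p=6, q=1
i=1: a=12 ⇒ p=73, q=12
→ (73, 12).  Check: 73²=5329, 37·12²=5328, difference 1.
n=2: (73,12)∘(73,12) = (73·73+37·12·12, 73·12+12·73) = (10657,1752)
n=3: (10657,1752)∘(73,12) = (73·10657+37·12·1752, 73·1752+12·10657) = (1555849,255780)
n=4: (1555849,255780)∘(73,12) = (73·1555849+37·12·255780, 73·255780+12·1555849) = (227143297,37342128)
n=5: (227143297,37342128)∘(73,12) = (73·227143297+37·12·37342128, 73·37342128+12·227143297) = (33161365513,5451694908)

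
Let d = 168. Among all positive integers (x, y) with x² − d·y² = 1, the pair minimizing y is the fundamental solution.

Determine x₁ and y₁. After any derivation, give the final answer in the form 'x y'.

√168 = [12; 1,24, …], period ℓ=2 (even) → k=1
step 0: (12, 1)  from 12·(1,0) + (0,1)
step 1: (13, 1)  from 1·(12,1) + (1,0)
→ (13, 1).  Check: 13²=169, 168·1²=168, difference 1.

13 1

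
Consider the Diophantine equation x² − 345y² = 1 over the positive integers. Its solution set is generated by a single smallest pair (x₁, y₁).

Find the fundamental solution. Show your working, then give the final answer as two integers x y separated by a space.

√345 = [18; 1,1,2,1,6,1,2,1,1,36, …], period ℓ=10 (even) → k=9
i=0: a=18 ⇒ p=18, q=1
i=1: a=1 ⇒ p=19, q=1
i=2: a=1 ⇒ p=37, q=2
i=3: a=2 ⇒ p=93, q=5
i=4: a=1 ⇒ p=130, q=7
i=5: a=6 ⇒ p=873, q=47
i=6: a=1 ⇒ p=1003, q=54
i=7: a=2 ⇒ p=2879, q=155
i=8: a=1 ⇒ p=3882, q=209
i=9: a=1 ⇒ p=6761, q=364
(x₁, y₁) = (6761, 364);  6761² − 345·364² = 1 ✓

6761 364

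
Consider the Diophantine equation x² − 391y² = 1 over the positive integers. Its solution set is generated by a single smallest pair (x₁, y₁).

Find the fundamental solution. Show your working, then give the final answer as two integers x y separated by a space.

[19; 1,3,2,2,1,…,3,1,38] for √391; ℓ=16 ⇒ convergent index 15
k=0  a_k=19  p_k/q_k = 19/1
k=1  a_k=1  p_k/q_k = 20/1
k=2  a_k=3  p_k/q_k = 79/4
k=3  a_k=2  p_k/q_k = 178/9
k=4  a_k=2  p_k/q_k = 435/22
k=5  a_k=1  p_k/q_k = 613/31
k=6  a_k=1  p_k/q_k = 1048/53
k=7  a_k=2  p_k/q_k = 2709/137
k=8  a_k=19  p_k/q_k = 52519/2656
k=9  a_k=2  p_k/q_k = 107747/5449
k=10  a_k=1  p_k/q_k = 160266/8105
k=11  a_k=1  p_k/q_k = 268013/13554
k=12  a_k=2  p_k/q_k = 696292/35213
…
k=14  a_k=3  p_k/q_k = 5678083/287153
k=15  a_k=1  p_k/q_k = 7338680/371133
(x₁, y₁) = (7338680, 371133);  7338680² − 391·371133² = 1 ✓

7338680 371133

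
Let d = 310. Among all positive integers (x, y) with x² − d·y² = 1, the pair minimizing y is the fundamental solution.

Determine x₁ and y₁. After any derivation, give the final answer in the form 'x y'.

848719 48204

√310 = [17; 1,1,1,1,5,…,1,1,34, …], period ℓ=16 (even) → k=15
i=0: a=17 ⇒ p=17, q=1
…
i=6: a=3 ⇒ p=1567, q=89
…
i=8: a=2 ⇒ p=5687, q=323
…
i=11: a=5 ⇒ p=152387, q=8655
…
i=14: a=1 ⇒ p=515017, q=29251
i=15: a=1 ⇒ p=848719, q=48204
→ (848719, 48204).  Check: 848719²=720323940961, 310·48204²=720323940960, difference 1.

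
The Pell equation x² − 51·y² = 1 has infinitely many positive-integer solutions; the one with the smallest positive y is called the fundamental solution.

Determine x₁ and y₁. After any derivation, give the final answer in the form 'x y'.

[7; 7,14] for √51; ℓ=2 ⇒ convergent index 1
k=0  a_k=7  p_k/q_k = 7/1
k=1  a_k=7  p_k/q_k = 50/7
→ (50, 7).  Check: 50²=2500, 51·7²=2499, difference 1.

50 7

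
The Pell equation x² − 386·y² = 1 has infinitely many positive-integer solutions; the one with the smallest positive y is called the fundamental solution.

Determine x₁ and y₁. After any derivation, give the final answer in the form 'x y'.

√386 → a₀=19, period (1,1,1,4,1,18,1,4,1,1,1,38); ℓ=12 even so k=11
step 0: (19, 1)  from 19·(1,0) + (0,1)
…
step 2: (39, 2)  from 1·(20,1) + (19,1)
step 3: (59, 3)  from 1·(39,2) + (20,1)
step 4: (275, 14)  from 4·(59,3) + (39,2)
step 5: (334, 17)  from 1·(275,14) + (59,3)
…
step 8: (32771, 1668)  from 4·(6621,337) + (6287,320)
step 9: (39392, 2005)  from 1·(32771,1668) + (6621,337)
step 10: (72163, 3673)  from 1·(39392,2005) + (32771,1668)
step 11: (111555, 5678)  from 1·(72163,3673) + (39392,2005)
fundamental: x₁=111555, y₁=5678  (since 12444518025 − 386·32239684 = 1)

111555 5678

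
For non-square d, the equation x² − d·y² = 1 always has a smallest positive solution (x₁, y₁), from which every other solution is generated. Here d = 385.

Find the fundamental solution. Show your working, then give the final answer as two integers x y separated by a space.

d=385: √d = [19; 1,1,1,1,1,…,1,1,38] (ℓ=16, even), read p_15/q_15
a_0=19:  p_0=19·1+0=19,  q_0=19·0+1=1
a_1=1:  p_1=1·19+1=20,  q_1=1·1+0=1
…
a_3=1:  p_3=1·39+20=59,  q_3=1·2+1=3
a_4=1:  p_4=1·59+39=98,  q_4=1·3+2=5
…
a_6=3:  p_6=3·157+98=569,  q_6=3·8+5=29
…
a_8=2:  p_8=2·726+569=2021,  q_8=2·37+29=103
a_9=1:  p_9=1·2021+726=2747,  q_9=1·103+37=140
…
a_12=1:  p_12=1·13009+10262=23271,  q_12=1·663+523=1186
…
a_14=1:  p_14=1·36280+23271=59551,  q_14=1·1849+1186=3035
a_15=1:  p_15=1·59551+36280=95831,  q_15=1·3035+1849=4884
→ (95831, 4884).  Check: 95831²=9183580561, 385·4884²=9183580560, difference 1.

95831 4884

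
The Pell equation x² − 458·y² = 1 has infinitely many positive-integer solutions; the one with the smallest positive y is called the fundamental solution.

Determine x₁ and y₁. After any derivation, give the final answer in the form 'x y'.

22899 1070

d=458: √d = [21; 2,2,42] (ℓ=3, odd), read p_5/q_5
a_0=21:  p_0=21·1+0=21,  q_0=21·0+1=1
a_1=2:  p_1=2·21+1=43,  q_1=2·1+0=2
…
a_3=42:  p_3=42·107+43=4537,  q_3=42·5+2=212
a_4=2:  p_4=2·4537+107=9181,  q_4=2·212+5=429
a_5=2:  p_5=2·9181+4537=22899,  q_5=2·429+212=1070
→ (22899, 1070).  Check: 22899²=524364201, 458·1070²=524364200, difference 1.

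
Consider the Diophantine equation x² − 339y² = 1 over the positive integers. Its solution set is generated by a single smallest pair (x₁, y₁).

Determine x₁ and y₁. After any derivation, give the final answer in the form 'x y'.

97970 5321

√339 = [18; 2,2,2,1,17,1,2,2,2,36, …], period ℓ=10 (even) → k=9
step 0: (18, 1)  from 18·(1,0) + (0,1)
step 1: (37, 2)  from 2·(18,1) + (1,0)
…
step 6: (5855, 318)  from 1·(5542,301) + (313,17)
…
step 8: (40359, 2192)  from 2·(17252,937) + (5855,318)
step 9: (97970, 5321)  from 2·(40359,2192) + (17252,937)
(x₁, y₁) = (97970, 5321);  97970² − 339·5321² = 1 ✓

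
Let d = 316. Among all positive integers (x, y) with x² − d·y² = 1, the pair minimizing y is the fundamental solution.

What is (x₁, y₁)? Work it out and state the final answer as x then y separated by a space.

√316 = [17; 1,3,2,8,2,3,1,34, …], period ℓ=8 (even) → k=7
k=0  a_k=17  p_k/q_k = 17/1
k=1  a_k=1  p_k/q_k = 18/1
…
k=4  a_k=8  p_k/q_k = 1351/76
k=5  a_k=2  p_k/q_k = 2862/161
k=6  a_k=3  p_k/q_k = 9937/559
k=7  a_k=1  p_k/q_k = 12799/720
→ (12799, 720).  Check: 12799²=163814401, 316·720²=163814400, difference 1.

12799 720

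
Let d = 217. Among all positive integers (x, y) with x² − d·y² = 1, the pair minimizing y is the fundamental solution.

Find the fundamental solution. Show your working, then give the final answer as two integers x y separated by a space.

√217 = [14; 1,2,1,2,1,…,2,1,28, …], period ℓ=16 (even) → k=15
i=0: a=14 ⇒ p=14, q=1
i=1: a=1 ⇒ p=15, q=1
i=2: a=2 ⇒ p=44, q=3
i=3: a=1 ⇒ p=59, q=4
i=4: a=2 ⇒ p=162, q=11
i=5: a=1 ⇒ p=221, q=15
i=6: a=1 ⇒ p=383, q=26
i=7: a=9 ⇒ p=3668, q=249
i=8: a=4 ⇒ p=15055, q=1022
i=9: a=9 ⇒ p=139163, q=9447
i=10: a=1 ⇒ p=154218, q=10469
i=11: a=1 ⇒ p=293381, q=19916
i=12: a=2 ⇒ p=740980, q=50301
i=13: a=1 ⇒ p=1034361, q=70217
i=14: a=2 ⇒ p=2809702, q=190735
i=15: a=1 ⇒ p=3844063, q=260952
→ (3844063, 260952).  Check: 3844063²=14776820347969, 217·260952²=14776820347968, difference 1.

3844063 260952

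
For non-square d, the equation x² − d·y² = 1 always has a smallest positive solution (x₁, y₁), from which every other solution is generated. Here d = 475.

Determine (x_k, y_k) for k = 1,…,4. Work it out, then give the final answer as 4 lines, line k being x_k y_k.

57799 2652
6681448801 306565896
772362118440199 35438404443156
89283516160768675201 4096608676513381392

√475 → a₀=21, period (1,3,1,6,2,6,1,3,1,42); ℓ=10 even so k=9
step 0: (21, 1)  from 21·(1,0) + (0,1)
step 1: (22, 1)  from 1·(21,1) + (1,0)
step 2: (87, 4)  from 3·(22,1) + (21,1)
step 3: (109, 5)  from 1·(87,4) + (22,1)
…
step 5: (1591, 73)  from 2·(741,34) + (109,5)
…
step 8: (45921, 2107)  from 3·(11878,545) + (10287,472)
step 9: (57799, 2652)  from 1·(45921,2107) + (11878,545)
fundamental: x₁=57799, y₁=2652  (since 3340724401 − 475·7033104 = 1)
(x_2, y_2) = (57799·57799 + 475·2652·2652, 57799·2652 + 2652·57799) = (6681448801, 306565896)
(x_3, y_3) = (57799·6681448801 + 475·2652·306565896, 57799·306565896 + 2652·6681448801) = (772362118440199, 35438404443156)
(x_4, y_4) = (57799·772362118440199 + 475·2652·35438404443156, 57799·35438404443156 + 2652·772362118440199) = (89283516160768675201, 4096608676513381392)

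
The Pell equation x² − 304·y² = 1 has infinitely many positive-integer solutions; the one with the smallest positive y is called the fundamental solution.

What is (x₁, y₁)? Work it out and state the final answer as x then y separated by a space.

√304 → a₀=17, period (2,3,2,1,1,1,1,1,2,3,2,34); ℓ=12 even so k=11
i=0: a=17 ⇒ p=17, q=1
…
i=2: a=3 ⇒ p=122, q=7
i=3: a=2 ⇒ p=279, q=16
…
i=7: a=1 ⇒ p=1761, q=101
…
i=9: a=2 ⇒ p=7445, q=427
i=10: a=3 ⇒ p=25177, q=1444
i=11: a=2 ⇒ p=57799, q=3315
fundamental: x₁=57799, y₁=3315  (since 3340724401 − 304·10989225 = 1)

57799 3315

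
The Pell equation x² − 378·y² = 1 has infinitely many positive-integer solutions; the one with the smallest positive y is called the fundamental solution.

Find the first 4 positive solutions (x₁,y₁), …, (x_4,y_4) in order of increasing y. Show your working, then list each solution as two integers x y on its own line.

√378 → a₀=19, period (2,3,1,4,1,3,2,38); ℓ=8 even so k=7
a_0=19:  p_0=19·1+0=19,  q_0=19·0+1=1
…
a_3=1:  p_3=1·136+39=175,  q_3=1·7+2=9
a_4=4:  p_4=4·175+136=836,  q_4=4·9+7=43
a_5=1:  p_5=1·836+175=1011,  q_5=1·43+9=52
a_6=3:  p_6=3·1011+836=3869,  q_6=3·52+43=199
a_7=2:  p_7=2·3869+1011=8749,  q_7=2·199+52=450
(x₁, y₁) = (8749, 450);  8749² − 378·450² = 1 ✓
(8749+450√378)^2 = 153090001 + 7874100√378
(8749+450√378)^3 = 2678768828749 + 137781001350√378
(8749+450√378)^4 = 46873096812360001 + 2410891953748200√378

8749 450
153090001 7874100
2678768828749 137781001350
46873096812360001 2410891953748200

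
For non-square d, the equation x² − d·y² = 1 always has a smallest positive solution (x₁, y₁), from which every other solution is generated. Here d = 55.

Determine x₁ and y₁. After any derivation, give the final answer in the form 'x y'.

[7; 2,2,2,14] for √55; ℓ=4 ⇒ convergent index 3
a_0=7:  p_0=7·1+0=7,  q_0=7·0+1=1
…
a_2=2:  p_2=2·15+7=37,  q_2=2·2+1=5
a_3=2:  p_3=2·37+15=89,  q_3=2·5+2=12
→ (89, 12).  Check: 89²=7921, 55·12²=7920, difference 1.

89 12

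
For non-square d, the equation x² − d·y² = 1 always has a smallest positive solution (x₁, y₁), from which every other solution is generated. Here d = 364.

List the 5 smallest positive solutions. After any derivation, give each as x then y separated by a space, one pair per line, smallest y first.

4954951 259710
49103078824801 2573700648420
486606699052048124551 25505121203178395130
4822224700149240710505379201 252753251621617410554928840
47787774200457874208819626306623751 2504759953751544114971907242978550

√364 → a₀=19, period (12,1,2,3,1,8,1,3,2,1,12,38); ℓ=12 even so k=11
k=0  a_k=19  p_k/q_k = 19/1
k=1  a_k=12  p_k/q_k = 229/12
k=2  a_k=1  p_k/q_k = 248/13
k=3  a_k=2  p_k/q_k = 725/38
…
k=6  a_k=8  p_k/q_k = 27607/1447
k=7  a_k=1  p_k/q_k = 30755/1612
k=8  a_k=3  p_k/q_k = 119872/6283
…
k=10  a_k=1  p_k/q_k = 390371/20461
k=11  a_k=12  p_k/q_k = 4954951/259710
(x₁, y₁) = (4954951, 259710);  4954951² − 364·259710² = 1 ✓
n=2: (4954951,259710)∘(4954951,259710) = (4954951·4954951+364·259710·259710, 4954951·259710+259710·4954951) = (49103078824801,2573700648420)
n=3: (49103078824801,2573700648420)∘(4954951,259710) = (4954951·49103078824801+364·259710·2573700648420, 4954951·2573700648420+259710·49103078824801) = (486606699052048124551,25505121203178395130)
n=4: (486606699052048124551,25505121203178395130)∘(4954951,259710) = (4954951·486606699052048124551+364·259710·25505121203178395130, 4954951·25505121203178395130+259710·486606699052048124551) = (4822224700149240710505379201,252753251621617410554928840)
n=5: (4822224700149240710505379201,252753251621617410554928840)∘(4954951,259710) = (4954951·4822224700149240710505379201+364·259710·252753251621617410554928840, 4954951·252753251621617410554928840+259710·4822224700149240710505379201) = (47787774200457874208819626306623751,2504759953751544114971907242978550)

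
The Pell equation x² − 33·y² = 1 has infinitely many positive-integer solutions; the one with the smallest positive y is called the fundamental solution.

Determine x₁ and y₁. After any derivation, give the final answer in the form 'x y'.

23 4

√33 → a₀=5, period (1,2,1,10); ℓ=4 even so k=3
i=0: a=5 ⇒ p=5, q=1
…
i=2: a=2 ⇒ p=17, q=3
i=3: a=1 ⇒ p=23, q=4
fundamental: x₁=23, y₁=4  (since 529 − 33·16 = 1)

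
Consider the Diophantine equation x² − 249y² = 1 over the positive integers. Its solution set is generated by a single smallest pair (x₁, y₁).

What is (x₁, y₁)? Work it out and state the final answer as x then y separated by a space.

8553815 542076

[15; 1,3,1,1,5,…,3,1,30] for √249; ℓ=16 ⇒ convergent index 15
i=0: a=15 ⇒ p=15, q=1
i=1: a=1 ⇒ p=16, q=1
i=2: a=3 ⇒ p=63, q=4
i=3: a=1 ⇒ p=79, q=5
i=4: a=1 ⇒ p=142, q=9
i=5: a=5 ⇒ p=789, q=50
…
i=7: a=3 ⇒ p=3582, q=227
i=8: a=10 ⇒ p=36751, q=2329
i=9: a=3 ⇒ p=113835, q=7214
i=10: a=1 ⇒ p=150586, q=9543
…
i=13: a=1 ⇒ p=1884116, q=119401
i=14: a=3 ⇒ p=6669699, q=422675
i=15: a=1 ⇒ p=8553815, q=542076
(x₁, y₁) = (8553815, 542076);  8553815² − 249·542076² = 1 ✓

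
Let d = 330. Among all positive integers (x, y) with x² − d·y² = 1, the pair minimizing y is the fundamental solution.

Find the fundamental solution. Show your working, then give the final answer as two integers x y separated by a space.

d=330: √d = [18; 6,36] (ℓ=2, even), read p_1/q_1
a_0=18:  p_0=18·1+0=18,  q_0=18·0+1=1
a_1=6:  p_1=6·18+1=109,  q_1=6·1+0=6
→ (109, 6).  Check: 109²=11881, 330·6²=11880, difference 1.

109 6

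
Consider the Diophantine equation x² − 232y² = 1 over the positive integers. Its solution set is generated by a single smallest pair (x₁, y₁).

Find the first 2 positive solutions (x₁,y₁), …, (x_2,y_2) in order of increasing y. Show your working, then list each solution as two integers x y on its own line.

19603 1287
768555217 50458122

√232 = [15; 4,3,7,3,4,30, …], period ℓ=6 (even) → k=5
a_0=15:  p_0=15·1+0=15,  q_0=15·0+1=1
…
a_2=3:  p_2=3·61+15=198,  q_2=3·4+1=13
a_3=7:  p_3=7·198+61=1447,  q_3=7·13+4=95
a_4=3:  p_4=3·1447+198=4539,  q_4=3·95+13=298
a_5=4:  p_5=4·4539+1447=19603,  q_5=4·298+95=1287
(x₁, y₁) = (19603, 1287);  19603² − 232·1287² = 1 ✓
(x_2, y_2) = (19603·19603 + 232·1287·1287, 19603·1287 + 1287·19603) = (768555217, 50458122)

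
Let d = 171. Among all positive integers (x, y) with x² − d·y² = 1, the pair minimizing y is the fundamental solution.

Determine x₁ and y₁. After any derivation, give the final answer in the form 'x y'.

170 13

[13; 13,26] for √171; ℓ=2 ⇒ convergent index 1
i=0: a=13 ⇒ p=13, q=1
i=1: a=13 ⇒ p=170, q=13
(x₁, y₁) = (170, 13);  170² − 171·13² = 1 ✓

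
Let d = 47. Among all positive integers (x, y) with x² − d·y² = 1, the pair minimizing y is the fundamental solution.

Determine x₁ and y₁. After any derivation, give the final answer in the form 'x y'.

√47 → a₀=6, period (1,5,1,12); ℓ=4 even so k=3
step 0: (6, 1)  from 6·(1,0) + (0,1)
…
step 2: (41, 6)  from 5·(7,1) + (6,1)
step 3: (48, 7)  from 1·(41,6) + (7,1)
fundamental: x₁=48, y₁=7  (since 2304 − 47·49 = 1)

48 7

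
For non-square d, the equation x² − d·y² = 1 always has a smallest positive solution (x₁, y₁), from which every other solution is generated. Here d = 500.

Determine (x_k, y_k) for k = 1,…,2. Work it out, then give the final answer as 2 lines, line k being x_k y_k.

930249 41602
1730726404001 77400437796

√500 → a₀=22, period (2,1,3,2,1,…,1,2,44); ℓ=14 even so k=13
step 0: (22, 1)  from 22·(1,0) + (0,1)
step 1: (45, 2)  from 2·(22,1) + (1,0)
step 2: (67, 3)  from 1·(45,2) + (22,1)
step 3: (246, 11)  from 3·(67,3) + (45,2)
…
step 8: (15809, 707)  from 1·(14445,646) + (1364,61)
…
step 10: (76317, 3413)  from 2·(30254,1353) + (15809,707)
…
step 12: (335522, 15005)  from 1·(259205,11592) + (76317,3413)
step 13: (930249, 41602)  from 2·(335522,15005) + (259205,11592)
→ (930249, 41602).  Check: 930249²=865363202001, 500·41602²=865363202000, difference 1.
k=2:  x_2 = 930249·930249+500·41602·41602 = 1730726404001,  y_2 = 930249·41602+41602·930249 = 77400437796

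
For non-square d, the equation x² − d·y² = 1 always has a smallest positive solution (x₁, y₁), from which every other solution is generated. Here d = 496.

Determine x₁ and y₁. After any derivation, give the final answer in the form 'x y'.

d=496: √d = [22; 3,1,2,4,1,…,1,3,44] (ℓ=16, even), read p_15/q_15
a_0=22:  p_0=22·1+0=22,  q_0=22·0+1=1
a_1=3:  p_1=3·22+1=67,  q_1=3·1+0=3
…
a_5=1:  p_5=1·1069+245=1314,  q_5=1·48+11=59
…
a_9=2:  p_9=2·14543+6080=35166,  q_9=2·653+273=1579
a_10=1:  p_10=1·35166+14543=49709,  q_10=1·1579+653=2232
…
a_13=2:  p_13=2·389209+84875=863293,  q_13=2·17476+3811=38763
a_14=1:  p_14=1·863293+389209=1252502,  q_14=1·38763+17476=56239
a_15=3:  p_15=3·1252502+863293=4620799,  q_15=3·56239+38763=207480
→ (4620799, 207480).  Check: 4620799²=21351783398401, 496·207480²=21351783398400, difference 1.

4620799 207480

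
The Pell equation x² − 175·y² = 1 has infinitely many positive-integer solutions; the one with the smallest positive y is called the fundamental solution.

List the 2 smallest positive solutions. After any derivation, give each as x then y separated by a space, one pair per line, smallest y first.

√175 = [13; 4,2,1,2,4,26, …], period ℓ=6 (even) → k=5
i=0: a=13 ⇒ p=13, q=1
…
i=3: a=1 ⇒ p=172, q=13
i=4: a=2 ⇒ p=463, q=35
i=5: a=4 ⇒ p=2024, q=153
→ (2024, 153).  Check: 2024²=4096576, 175·153²=4096575, difference 1.
k=2:  x_2 = 2024·2024+175·153·153 = 8193151,  y_2 = 2024·153+153·2024 = 619344

2024 153
8193151 619344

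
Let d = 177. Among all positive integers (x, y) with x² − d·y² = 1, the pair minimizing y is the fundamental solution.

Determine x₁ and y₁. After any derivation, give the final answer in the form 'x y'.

d=177: √d = [13; 3,3,2,8,2,3,3,26] (ℓ=8, even), read p_7/q_7
k=0  a_k=13  p_k/q_k = 13/1
k=1  a_k=3  p_k/q_k = 40/3
…
k=4  a_k=8  p_k/q_k = 2581/194
k=5  a_k=2  p_k/q_k = 5468/411
k=6  a_k=3  p_k/q_k = 18985/1427
k=7  a_k=3  p_k/q_k = 62423/4692
fundamental: x₁=62423, y₁=4692  (since 3896630929 − 177·22014864 = 1)

62423 4692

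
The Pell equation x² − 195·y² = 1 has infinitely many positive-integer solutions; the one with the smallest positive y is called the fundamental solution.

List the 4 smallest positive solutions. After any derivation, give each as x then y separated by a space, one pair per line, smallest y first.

[13; 1,26] for √195; ℓ=2 ⇒ convergent index 1
i=0: a=13 ⇒ p=13, q=1
i=1: a=1 ⇒ p=14, q=1
fundamental: x₁=14, y₁=1  (since 196 − 195·1 = 1)
(14+1√195)^2 = 391 + 28√195
(14+1√195)^3 = 10934 + 783√195
(14+1√195)^4 = 305761 + 21896√195

14 1
391 28
10934 783
305761 21896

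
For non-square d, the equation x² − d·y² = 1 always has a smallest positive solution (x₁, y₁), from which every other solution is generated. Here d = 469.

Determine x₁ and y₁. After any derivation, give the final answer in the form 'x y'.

137215 6336

d=469: √d = [21; 1,1,1,10,6,10,1,1,1,42] (ℓ=10, even), read p_9/q_9
step 0: (21, 1)  from 21·(1,0) + (0,1)
…
step 4: (693, 32)  from 10·(65,3) + (43,2)
…
step 6: (42923, 1982)  from 10·(4223,195) + (693,32)
…
step 8: (90069, 4159)  from 1·(47146,2177) + (42923,1982)
step 9: (137215, 6336)  from 1·(90069,4159) + (47146,2177)
fundamental: x₁=137215, y₁=6336  (since 18827956225 − 469·40144896 = 1)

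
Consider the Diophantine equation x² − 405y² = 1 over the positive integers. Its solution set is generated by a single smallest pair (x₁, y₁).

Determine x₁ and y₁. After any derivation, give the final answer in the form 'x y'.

√405 → a₀=20, period (8,40); ℓ=2 even so k=1
i=0: a=20 ⇒ p=20, q=1
i=1: a=8 ⇒ p=161, q=8
fundamental: x₁=161, y₁=8  (since 25921 − 405·64 = 1)

161 8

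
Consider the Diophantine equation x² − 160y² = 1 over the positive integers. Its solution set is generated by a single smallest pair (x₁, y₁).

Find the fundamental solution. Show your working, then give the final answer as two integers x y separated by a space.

√160 → a₀=12, period (1,1,1,5,1,1,1,24); ℓ=8 even so k=7
a_0=12:  p_0=12·1+0=12,  q_0=12·0+1=1
…
a_2=1:  p_2=1·13+12=25,  q_2=1·1+1=2
…
a_6=1:  p_6=1·253+215=468,  q_6=1·20+17=37
a_7=1:  p_7=1·468+253=721,  q_7=1·37+20=57
→ (721, 57).  Check: 721²=519841, 160·57²=519840, difference 1.

721 57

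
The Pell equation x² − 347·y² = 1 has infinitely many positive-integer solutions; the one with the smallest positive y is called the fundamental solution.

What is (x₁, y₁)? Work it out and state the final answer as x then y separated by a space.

641602 34443

√347 → a₀=18, period (1,1,1,2,4,…,1,1,36); ℓ=14 even so k=13
a_0=18:  p_0=18·1+0=18,  q_0=18·0+1=1
a_1=1:  p_1=1·18+1=19,  q_1=1·1+0=1
…
a_12=1:  p_12=1·238717+164168=402885,  q_12=1·12815+8813=21628
a_13=1:  p_13=1·402885+238717=641602,  q_13=1·21628+12815=34443
→ (641602, 34443).  Check: 641602²=411653126404, 347·34443²=411653126403, difference 1.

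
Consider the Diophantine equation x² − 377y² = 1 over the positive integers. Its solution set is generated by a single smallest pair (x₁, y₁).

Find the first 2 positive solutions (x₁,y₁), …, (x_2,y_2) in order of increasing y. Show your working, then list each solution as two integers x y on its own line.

233 12
108577 5592

[19; 2,2,2,38] for √377; ℓ=4 ⇒ convergent index 3
i=0: a=19 ⇒ p=19, q=1
i=1: a=2 ⇒ p=39, q=2
i=2: a=2 ⇒ p=97, q=5
i=3: a=2 ⇒ p=233, q=12
(x₁, y₁) = (233, 12);  233² − 377·12² = 1 ✓
(233+12√377)^2 = 108577 + 5592√377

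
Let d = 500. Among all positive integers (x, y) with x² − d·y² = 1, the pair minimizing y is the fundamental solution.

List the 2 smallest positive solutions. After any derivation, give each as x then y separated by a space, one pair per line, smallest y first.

930249 41602
1730726404001 77400437796

√500 = [22; 2,1,3,2,1,…,1,2,44, …], period ℓ=14 (even) → k=13
i=0: a=22 ⇒ p=22, q=1
…
i=8: a=1 ⇒ p=15809, q=707
i=9: a=1 ⇒ p=30254, q=1353
…
i=11: a=3 ⇒ p=259205, q=11592
i=12: a=1 ⇒ p=335522, q=15005
i=13: a=2 ⇒ p=930249, q=41602
(x₁, y₁) = (930249, 41602);  930249² − 500·41602² = 1 ✓
(930249+41602√500)^2 = 1730726404001 + 77400437796√500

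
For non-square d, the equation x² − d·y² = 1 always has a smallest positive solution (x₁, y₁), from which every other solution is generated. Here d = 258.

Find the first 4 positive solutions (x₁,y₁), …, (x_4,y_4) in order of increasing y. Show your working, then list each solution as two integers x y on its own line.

257 16
132097 8224
67897601 4227120
34899234817 2172731456

√258 = [16; 16,32, …], period ℓ=2 (even) → k=1
a_0=16:  p_0=16·1+0=16,  q_0=16·0+1=1
a_1=16:  p_1=16·16+1=257,  q_1=16·1+0=16
→ (257, 16).  Check: 257²=66049, 258·16²=66048, difference 1.
k=2:  x_2 = 257·257+258·16·16 = 132097,  y_2 = 257·16+16·257 = 8224
k=3:  x_3 = 257·132097+258·16·8224 = 67897601,  y_3 = 257·8224+16·132097 = 4227120
k=4:  x_4 = 257·67897601+258·16·4227120 = 34899234817,  y_4 = 257·4227120+16·67897601 = 2172731456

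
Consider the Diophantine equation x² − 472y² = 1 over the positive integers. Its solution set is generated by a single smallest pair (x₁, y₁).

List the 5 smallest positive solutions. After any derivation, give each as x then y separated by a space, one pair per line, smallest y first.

[21; 1,2,1,1,1,…,2,1,42] for √472; ℓ=14 ⇒ convergent index 13
a_0=21:  p_0=21·1+0=21,  q_0=21·0+1=1
…
a_3=1:  p_3=1·65+22=87,  q_3=1·3+1=4
…
a_8=4:  p_8=4·5779+1108=24224,  q_8=4·266+51=1115
a_9=1:  p_9=1·24224+5779=30003,  q_9=1·1115+266=1381
a_10=1:  p_10=1·30003+24224=54227,  q_10=1·1381+1115=2496
…
a_12=2:  p_12=2·84230+54227=222687,  q_12=2·3877+2496=10250
a_13=1:  p_13=1·222687+84230=306917,  q_13=1·10250+3877=14127
(x₁, y₁) = (306917, 14127);  306917² − 472·14127² = 1 ✓
n=2: (306917,14127)∘(306917,14127) = (306917·306917+472·14127·14127, 306917·14127+14127·306917) = (188396089777,8671632918)
n=3: (188396089777,8671632918)∘(306917,14127) = (306917·188396089777+472·14127·8671632918, 306917·8671632918+14127·188396089777) = (115643925371868101,5322943120573485)
n=4: (115643925371868101,5322943120573485)∘(306917,14127) = (306917·115643925371868101+472·14127·5322943120573485, 306917·5322943120573485+14127·115643925371868101) = (70986173286526887819457,3267403467465432958572)
n=5: (70986173286526887819457,3267403467465432958572)∘(306917,14127) = (306917·70986173286526887819457+472·14127·3267403467465432958572, 306917·3267403467465432958572+14127·70986173286526887819457) = (43573726693046301732396700037,2005643340042853631571511563)

306917 14127
188396089777 8671632918
115643925371868101 5322943120573485
70986173286526887819457 3267403467465432958572
43573726693046301732396700037 2005643340042853631571511563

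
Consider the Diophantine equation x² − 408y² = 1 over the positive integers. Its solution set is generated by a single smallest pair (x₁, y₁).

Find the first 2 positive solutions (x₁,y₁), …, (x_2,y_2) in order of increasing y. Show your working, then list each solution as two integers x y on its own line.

101 5
20401 1010

√408 = [20; 5,40, …], period ℓ=2 (even) → k=1
i=0: a=20 ⇒ p=20, q=1
i=1: a=5 ⇒ p=101, q=5
fundamental: x₁=101, y₁=5  (since 10201 − 408·25 = 1)
n=2: (101,5)∘(101,5) = (101·101+408·5·5, 101·5+5·101) = (20401,1010)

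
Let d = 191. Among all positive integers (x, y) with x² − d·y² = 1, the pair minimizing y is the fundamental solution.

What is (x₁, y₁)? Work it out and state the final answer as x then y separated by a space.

8994000 650783

√191 = [13; 1,4,1,1,3,…,4,1,26, …], period ℓ=16 (even) → k=15
step 0: (13, 1)  from 13·(1,0) + (0,1)
step 1: (14, 1)  from 1·(13,1) + (1,0)
…
step 3: (83, 6)  from 1·(69,5) + (14,1)
…
step 5: (539, 39)  from 3·(152,11) + (83,6)
…
step 7: (2999, 217)  from 2·(1230,89) + (539,39)
…
step 10: (207083, 14984)  from 2·(83433,6037) + (40217,2910)
…
step 13: (1616447, 116962)  from 1·(911765,65973) + (704682,50989)
step 14: (7377553, 533821)  from 4·(1616447,116962) + (911765,65973)
step 15: (8994000, 650783)  from 1·(7377553,533821) + (1616447,116962)
fundamental: x₁=8994000, y₁=650783  (since 80892036000000 − 191·423518513089 = 1)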